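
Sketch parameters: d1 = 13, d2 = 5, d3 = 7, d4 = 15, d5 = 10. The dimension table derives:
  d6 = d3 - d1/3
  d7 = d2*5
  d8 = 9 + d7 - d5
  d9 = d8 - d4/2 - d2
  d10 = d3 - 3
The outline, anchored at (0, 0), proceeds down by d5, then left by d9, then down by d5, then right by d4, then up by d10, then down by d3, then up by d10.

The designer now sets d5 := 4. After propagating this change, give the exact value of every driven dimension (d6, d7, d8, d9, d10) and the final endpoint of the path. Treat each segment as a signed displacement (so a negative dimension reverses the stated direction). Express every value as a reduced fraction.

d6 = 8/3
d7 = 25
d8 = 30
d9 = 35/2
d10 = 4
endpoint = (-5/2, -7)

Apply edit: d5 := 4
  d6 = d3 - d1/3 = 8/3
  d7 = d2*5 = 25
  d8 = 9 + d7 - d5 = 30
  d9 = d8 - d4/2 - d2 = 35/2
  d10 = d3 - 3 = 4
Walk from origin (0, 0):
  seg 1: down by d5 = 4 → (0, -4)
  seg 2: left by d9 = 35/2 → (-35/2, -4)
  seg 3: down by d5 = 4 → (-35/2, -8)
  seg 4: right by d4 = 15 → (-5/2, -8)
  seg 5: up by d10 = 4 → (-5/2, -4)
  seg 6: down by d3 = 7 → (-5/2, -11)
  seg 7: up by d10 = 4 → (-5/2, -7)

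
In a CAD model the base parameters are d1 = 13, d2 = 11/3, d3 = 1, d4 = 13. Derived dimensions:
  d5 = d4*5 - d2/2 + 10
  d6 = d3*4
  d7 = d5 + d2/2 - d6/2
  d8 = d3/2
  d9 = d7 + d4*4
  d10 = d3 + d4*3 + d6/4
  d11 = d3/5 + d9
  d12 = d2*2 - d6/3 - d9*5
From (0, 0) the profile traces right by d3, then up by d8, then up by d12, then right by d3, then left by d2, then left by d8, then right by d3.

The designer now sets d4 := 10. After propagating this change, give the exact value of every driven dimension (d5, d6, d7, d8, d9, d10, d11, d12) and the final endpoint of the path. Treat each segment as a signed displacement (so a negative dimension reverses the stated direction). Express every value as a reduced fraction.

d5 = 349/6
d6 = 4
d7 = 58
d8 = 1/2
d9 = 98
d10 = 32
d11 = 491/5
d12 = -484
endpoint = (-7/6, -967/2)

Apply edit: d4 := 10
  d5 = d4*5 - d2/2 + 10 = 349/6
  d6 = d3*4 = 4
  d7 = d5 + d2/2 - d6/2 = 58
  d8 = d3/2 = 1/2
  d9 = d7 + d4*4 = 98
  d10 = d3 + d4*3 + d6/4 = 32
  d11 = d3/5 + d9 = 491/5
  d12 = d2*2 - d6/3 - d9*5 = -484
Walk from origin (0, 0):
  seg 1: right by d3 = 1 → (1, 0)
  seg 2: up by d8 = 1/2 → (1, 1/2)
  seg 3: up by d12 = -484 → (1, -967/2)
  seg 4: right by d3 = 1 → (2, -967/2)
  seg 5: left by d2 = 11/3 → (-5/3, -967/2)
  seg 6: left by d8 = 1/2 → (-13/6, -967/2)
  seg 7: right by d3 = 1 → (-7/6, -967/2)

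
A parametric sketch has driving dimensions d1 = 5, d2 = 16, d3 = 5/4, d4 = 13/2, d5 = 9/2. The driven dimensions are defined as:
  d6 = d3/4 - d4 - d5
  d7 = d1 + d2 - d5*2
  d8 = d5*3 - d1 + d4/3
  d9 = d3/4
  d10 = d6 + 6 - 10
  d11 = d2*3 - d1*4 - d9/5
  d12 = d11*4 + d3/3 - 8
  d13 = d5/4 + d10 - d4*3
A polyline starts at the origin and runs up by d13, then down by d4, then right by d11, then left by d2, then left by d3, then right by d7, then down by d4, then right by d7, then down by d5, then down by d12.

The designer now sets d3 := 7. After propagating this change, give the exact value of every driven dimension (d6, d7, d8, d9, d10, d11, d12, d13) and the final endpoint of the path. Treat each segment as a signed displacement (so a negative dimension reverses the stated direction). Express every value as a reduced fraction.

Apply edit: d3 := 7
  d6 = d3/4 - d4 - d5 = -37/4
  d7 = d1 + d2 - d5*2 = 12
  d8 = d5*3 - d1 + d4/3 = 32/3
  d9 = d3/4 = 7/4
  d10 = d6 + 6 - 10 = -53/4
  d11 = d2*3 - d1*4 - d9/5 = 553/20
  d12 = d11*4 + d3/3 - 8 = 1574/15
  d13 = d5/4 + d10 - d4*3 = -253/8
Walk from origin (0, 0):
  seg 1: up by d13 = -253/8 → (0, -253/8)
  seg 2: down by d4 = 13/2 → (0, -305/8)
  seg 3: right by d11 = 553/20 → (553/20, -305/8)
  seg 4: left by d2 = 16 → (233/20, -305/8)
  seg 5: left by d3 = 7 → (93/20, -305/8)
  seg 6: right by d7 = 12 → (333/20, -305/8)
  seg 7: down by d4 = 13/2 → (333/20, -357/8)
  seg 8: right by d7 = 12 → (573/20, -357/8)
  seg 9: down by d5 = 9/2 → (573/20, -393/8)
  seg 10: down by d12 = 1574/15 → (573/20, -18487/120)

d6 = -37/4
d7 = 12
d8 = 32/3
d9 = 7/4
d10 = -53/4
d11 = 553/20
d12 = 1574/15
d13 = -253/8
endpoint = (573/20, -18487/120)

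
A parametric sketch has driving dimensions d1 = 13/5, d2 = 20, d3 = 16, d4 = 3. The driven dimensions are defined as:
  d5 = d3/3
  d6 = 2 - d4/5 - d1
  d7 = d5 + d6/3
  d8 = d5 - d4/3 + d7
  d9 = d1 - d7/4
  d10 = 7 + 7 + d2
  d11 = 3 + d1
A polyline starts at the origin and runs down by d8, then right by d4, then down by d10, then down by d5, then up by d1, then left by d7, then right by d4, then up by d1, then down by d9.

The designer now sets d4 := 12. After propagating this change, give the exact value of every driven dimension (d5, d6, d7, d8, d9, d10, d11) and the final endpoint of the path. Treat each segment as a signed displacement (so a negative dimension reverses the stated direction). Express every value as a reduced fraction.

Apply edit: d4 := 12
  d5 = d3/3 = 16/3
  d6 = 2 - d4/5 - d1 = -3
  d7 = d5 + d6/3 = 13/3
  d8 = d5 - d4/3 + d7 = 17/3
  d9 = d1 - d7/4 = 91/60
  d10 = 7 + 7 + d2 = 34
  d11 = 3 + d1 = 28/5
Walk from origin (0, 0):
  seg 1: down by d8 = 17/3 → (0, -17/3)
  seg 2: right by d4 = 12 → (12, -17/3)
  seg 3: down by d10 = 34 → (12, -119/3)
  seg 4: down by d5 = 16/3 → (12, -45)
  seg 5: up by d1 = 13/5 → (12, -212/5)
  seg 6: left by d7 = 13/3 → (23/3, -212/5)
  seg 7: right by d4 = 12 → (59/3, -212/5)
  seg 8: up by d1 = 13/5 → (59/3, -199/5)
  seg 9: down by d9 = 91/60 → (59/3, -2479/60)

d5 = 16/3
d6 = -3
d7 = 13/3
d8 = 17/3
d9 = 91/60
d10 = 34
d11 = 28/5
endpoint = (59/3, -2479/60)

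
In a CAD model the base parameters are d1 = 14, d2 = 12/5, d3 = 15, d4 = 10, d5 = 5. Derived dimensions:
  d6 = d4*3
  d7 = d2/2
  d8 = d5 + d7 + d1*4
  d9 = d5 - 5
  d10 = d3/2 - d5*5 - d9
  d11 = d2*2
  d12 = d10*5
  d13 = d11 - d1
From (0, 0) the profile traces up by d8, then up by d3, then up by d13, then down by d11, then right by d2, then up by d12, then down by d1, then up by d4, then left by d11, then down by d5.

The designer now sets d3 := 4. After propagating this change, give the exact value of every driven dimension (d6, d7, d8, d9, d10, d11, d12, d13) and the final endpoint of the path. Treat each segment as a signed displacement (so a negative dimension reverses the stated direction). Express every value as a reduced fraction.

Apply edit: d3 := 4
  d6 = d4*3 = 30
  d7 = d2/2 = 6/5
  d8 = d5 + d7 + d1*4 = 311/5
  d9 = d5 - 5 = 0
  d10 = d3/2 - d5*5 - d9 = -23
  d11 = d2*2 = 24/5
  d12 = d10*5 = -115
  d13 = d11 - d1 = -46/5
Walk from origin (0, 0):
  seg 1: up by d8 = 311/5 → (0, 311/5)
  seg 2: up by d3 = 4 → (0, 331/5)
  seg 3: up by d13 = -46/5 → (0, 57)
  seg 4: down by d11 = 24/5 → (0, 261/5)
  seg 5: right by d2 = 12/5 → (12/5, 261/5)
  seg 6: up by d12 = -115 → (12/5, -314/5)
  seg 7: down by d1 = 14 → (12/5, -384/5)
  seg 8: up by d4 = 10 → (12/5, -334/5)
  seg 9: left by d11 = 24/5 → (-12/5, -334/5)
  seg 10: down by d5 = 5 → (-12/5, -359/5)

d6 = 30
d7 = 6/5
d8 = 311/5
d9 = 0
d10 = -23
d11 = 24/5
d12 = -115
d13 = -46/5
endpoint = (-12/5, -359/5)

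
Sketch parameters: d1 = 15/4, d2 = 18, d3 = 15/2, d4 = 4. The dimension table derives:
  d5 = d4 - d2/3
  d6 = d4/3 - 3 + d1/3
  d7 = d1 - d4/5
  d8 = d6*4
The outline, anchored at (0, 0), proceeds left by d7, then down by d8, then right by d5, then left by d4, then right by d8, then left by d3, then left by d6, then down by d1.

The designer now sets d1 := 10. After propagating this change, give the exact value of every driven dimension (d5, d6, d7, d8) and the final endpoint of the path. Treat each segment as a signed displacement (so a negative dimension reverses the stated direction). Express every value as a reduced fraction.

d5 = -2
d6 = 5/3
d7 = 46/5
d8 = 20/3
endpoint = (-177/10, -50/3)

Apply edit: d1 := 10
  d5 = d4 - d2/3 = -2
  d6 = d4/3 - 3 + d1/3 = 5/3
  d7 = d1 - d4/5 = 46/5
  d8 = d6*4 = 20/3
Walk from origin (0, 0):
  seg 1: left by d7 = 46/5 → (-46/5, 0)
  seg 2: down by d8 = 20/3 → (-46/5, -20/3)
  seg 3: right by d5 = -2 → (-56/5, -20/3)
  seg 4: left by d4 = 4 → (-76/5, -20/3)
  seg 5: right by d8 = 20/3 → (-128/15, -20/3)
  seg 6: left by d3 = 15/2 → (-481/30, -20/3)
  seg 7: left by d6 = 5/3 → (-177/10, -20/3)
  seg 8: down by d1 = 10 → (-177/10, -50/3)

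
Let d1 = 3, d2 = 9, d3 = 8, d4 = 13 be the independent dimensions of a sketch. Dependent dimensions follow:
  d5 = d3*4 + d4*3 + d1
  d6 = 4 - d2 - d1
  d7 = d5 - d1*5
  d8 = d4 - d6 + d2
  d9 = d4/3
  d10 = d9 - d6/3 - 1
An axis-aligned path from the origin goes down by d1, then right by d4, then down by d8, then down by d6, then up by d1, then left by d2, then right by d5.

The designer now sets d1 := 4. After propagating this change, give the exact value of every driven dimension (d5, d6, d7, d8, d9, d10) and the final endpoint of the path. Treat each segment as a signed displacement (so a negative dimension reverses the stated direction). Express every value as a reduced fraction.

d5 = 75
d6 = -9
d7 = 55
d8 = 31
d9 = 13/3
d10 = 19/3
endpoint = (79, -22)

Apply edit: d1 := 4
  d5 = d3*4 + d4*3 + d1 = 75
  d6 = 4 - d2 - d1 = -9
  d7 = d5 - d1*5 = 55
  d8 = d4 - d6 + d2 = 31
  d9 = d4/3 = 13/3
  d10 = d9 - d6/3 - 1 = 19/3
Walk from origin (0, 0):
  seg 1: down by d1 = 4 → (0, -4)
  seg 2: right by d4 = 13 → (13, -4)
  seg 3: down by d8 = 31 → (13, -35)
  seg 4: down by d6 = -9 → (13, -26)
  seg 5: up by d1 = 4 → (13, -22)
  seg 6: left by d2 = 9 → (4, -22)
  seg 7: right by d5 = 75 → (79, -22)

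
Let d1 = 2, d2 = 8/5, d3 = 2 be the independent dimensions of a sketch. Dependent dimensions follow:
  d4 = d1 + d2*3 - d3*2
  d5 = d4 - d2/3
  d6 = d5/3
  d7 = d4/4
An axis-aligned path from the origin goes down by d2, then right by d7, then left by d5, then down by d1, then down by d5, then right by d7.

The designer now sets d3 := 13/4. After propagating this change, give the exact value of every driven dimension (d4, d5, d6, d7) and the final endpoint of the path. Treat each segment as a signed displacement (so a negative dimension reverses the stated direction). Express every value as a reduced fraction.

d4 = 3/10
d5 = -7/30
d6 = -7/90
d7 = 3/40
endpoint = (23/60, -101/30)

Apply edit: d3 := 13/4
  d4 = d1 + d2*3 - d3*2 = 3/10
  d5 = d4 - d2/3 = -7/30
  d6 = d5/3 = -7/90
  d7 = d4/4 = 3/40
Walk from origin (0, 0):
  seg 1: down by d2 = 8/5 → (0, -8/5)
  seg 2: right by d7 = 3/40 → (3/40, -8/5)
  seg 3: left by d5 = -7/30 → (37/120, -8/5)
  seg 4: down by d1 = 2 → (37/120, -18/5)
  seg 5: down by d5 = -7/30 → (37/120, -101/30)
  seg 6: right by d7 = 3/40 → (23/60, -101/30)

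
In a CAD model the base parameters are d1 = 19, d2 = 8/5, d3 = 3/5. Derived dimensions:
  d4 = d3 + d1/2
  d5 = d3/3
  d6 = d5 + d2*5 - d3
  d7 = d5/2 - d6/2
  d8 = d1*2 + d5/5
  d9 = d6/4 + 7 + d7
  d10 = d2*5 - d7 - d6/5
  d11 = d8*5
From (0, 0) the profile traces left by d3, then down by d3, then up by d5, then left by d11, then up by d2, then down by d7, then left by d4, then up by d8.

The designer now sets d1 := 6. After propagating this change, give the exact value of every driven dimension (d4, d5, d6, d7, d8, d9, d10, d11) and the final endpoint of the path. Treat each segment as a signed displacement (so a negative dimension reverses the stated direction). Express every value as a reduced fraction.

Apply edit: d1 := 6
  d4 = d3 + d1/2 = 18/5
  d5 = d3/3 = 1/5
  d6 = d5 + d2*5 - d3 = 38/5
  d7 = d5/2 - d6/2 = -37/10
  d8 = d1*2 + d5/5 = 301/25
  d9 = d6/4 + 7 + d7 = 26/5
  d10 = d2*5 - d7 - d6/5 = 509/50
  d11 = d8*5 = 301/5
Walk from origin (0, 0):
  seg 1: left by d3 = 3/5 → (-3/5, 0)
  seg 2: down by d3 = 3/5 → (-3/5, -3/5)
  seg 3: up by d5 = 1/5 → (-3/5, -2/5)
  seg 4: left by d11 = 301/5 → (-304/5, -2/5)
  seg 5: up by d2 = 8/5 → (-304/5, 6/5)
  seg 6: down by d7 = -37/10 → (-304/5, 49/10)
  seg 7: left by d4 = 18/5 → (-322/5, 49/10)
  seg 8: up by d8 = 301/25 → (-322/5, 847/50)

d4 = 18/5
d5 = 1/5
d6 = 38/5
d7 = -37/10
d8 = 301/25
d9 = 26/5
d10 = 509/50
d11 = 301/5
endpoint = (-322/5, 847/50)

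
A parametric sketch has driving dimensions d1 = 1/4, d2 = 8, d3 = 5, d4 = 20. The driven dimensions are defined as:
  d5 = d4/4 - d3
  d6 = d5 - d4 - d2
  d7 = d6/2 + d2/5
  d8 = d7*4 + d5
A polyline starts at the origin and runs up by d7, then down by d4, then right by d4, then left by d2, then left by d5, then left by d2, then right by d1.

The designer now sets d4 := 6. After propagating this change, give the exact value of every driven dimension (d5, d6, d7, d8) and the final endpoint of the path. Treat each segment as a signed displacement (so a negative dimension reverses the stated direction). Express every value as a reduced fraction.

d5 = -7/2
d6 = -35/2
d7 = -143/20
d8 = -321/10
endpoint = (-25/4, -263/20)

Apply edit: d4 := 6
  d5 = d4/4 - d3 = -7/2
  d6 = d5 - d4 - d2 = -35/2
  d7 = d6/2 + d2/5 = -143/20
  d8 = d7*4 + d5 = -321/10
Walk from origin (0, 0):
  seg 1: up by d7 = -143/20 → (0, -143/20)
  seg 2: down by d4 = 6 → (0, -263/20)
  seg 3: right by d4 = 6 → (6, -263/20)
  seg 4: left by d2 = 8 → (-2, -263/20)
  seg 5: left by d5 = -7/2 → (3/2, -263/20)
  seg 6: left by d2 = 8 → (-13/2, -263/20)
  seg 7: right by d1 = 1/4 → (-25/4, -263/20)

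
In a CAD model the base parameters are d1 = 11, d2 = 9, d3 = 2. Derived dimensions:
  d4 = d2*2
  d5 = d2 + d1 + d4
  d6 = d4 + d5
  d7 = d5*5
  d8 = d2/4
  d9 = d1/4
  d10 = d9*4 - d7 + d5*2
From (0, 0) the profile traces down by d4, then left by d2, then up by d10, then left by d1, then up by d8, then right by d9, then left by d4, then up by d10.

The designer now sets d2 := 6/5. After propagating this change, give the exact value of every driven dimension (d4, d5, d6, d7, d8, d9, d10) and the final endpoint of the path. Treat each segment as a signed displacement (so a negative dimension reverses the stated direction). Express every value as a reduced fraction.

Apply edit: d2 := 6/5
  d4 = d2*2 = 12/5
  d5 = d2 + d1 + d4 = 73/5
  d6 = d4 + d5 = 17
  d7 = d5*5 = 73
  d8 = d2/4 = 3/10
  d9 = d1/4 = 11/4
  d10 = d9*4 - d7 + d5*2 = -164/5
Walk from origin (0, 0):
  seg 1: down by d4 = 12/5 → (0, -12/5)
  seg 2: left by d2 = 6/5 → (-6/5, -12/5)
  seg 3: up by d10 = -164/5 → (-6/5, -176/5)
  seg 4: left by d1 = 11 → (-61/5, -176/5)
  seg 5: up by d8 = 3/10 → (-61/5, -349/10)
  seg 6: right by d9 = 11/4 → (-189/20, -349/10)
  seg 7: left by d4 = 12/5 → (-237/20, -349/10)
  seg 8: up by d10 = -164/5 → (-237/20, -677/10)

d4 = 12/5
d5 = 73/5
d6 = 17
d7 = 73
d8 = 3/10
d9 = 11/4
d10 = -164/5
endpoint = (-237/20, -677/10)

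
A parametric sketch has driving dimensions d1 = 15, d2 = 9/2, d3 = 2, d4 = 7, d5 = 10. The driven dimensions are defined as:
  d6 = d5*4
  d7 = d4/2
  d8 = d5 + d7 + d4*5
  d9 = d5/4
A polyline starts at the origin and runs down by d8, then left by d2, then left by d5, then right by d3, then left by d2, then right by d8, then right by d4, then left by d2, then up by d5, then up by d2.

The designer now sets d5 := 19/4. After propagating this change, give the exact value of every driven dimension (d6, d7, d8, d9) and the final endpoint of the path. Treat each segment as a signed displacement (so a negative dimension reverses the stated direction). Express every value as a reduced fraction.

Apply edit: d5 := 19/4
  d6 = d5*4 = 19
  d7 = d4/2 = 7/2
  d8 = d5 + d7 + d4*5 = 173/4
  d9 = d5/4 = 19/16
Walk from origin (0, 0):
  seg 1: down by d8 = 173/4 → (0, -173/4)
  seg 2: left by d2 = 9/2 → (-9/2, -173/4)
  seg 3: left by d5 = 19/4 → (-37/4, -173/4)
  seg 4: right by d3 = 2 → (-29/4, -173/4)
  seg 5: left by d2 = 9/2 → (-47/4, -173/4)
  seg 6: right by d8 = 173/4 → (63/2, -173/4)
  seg 7: right by d4 = 7 → (77/2, -173/4)
  seg 8: left by d2 = 9/2 → (34, -173/4)
  seg 9: up by d5 = 19/4 → (34, -77/2)
  seg 10: up by d2 = 9/2 → (34, -34)

d6 = 19
d7 = 7/2
d8 = 173/4
d9 = 19/16
endpoint = (34, -34)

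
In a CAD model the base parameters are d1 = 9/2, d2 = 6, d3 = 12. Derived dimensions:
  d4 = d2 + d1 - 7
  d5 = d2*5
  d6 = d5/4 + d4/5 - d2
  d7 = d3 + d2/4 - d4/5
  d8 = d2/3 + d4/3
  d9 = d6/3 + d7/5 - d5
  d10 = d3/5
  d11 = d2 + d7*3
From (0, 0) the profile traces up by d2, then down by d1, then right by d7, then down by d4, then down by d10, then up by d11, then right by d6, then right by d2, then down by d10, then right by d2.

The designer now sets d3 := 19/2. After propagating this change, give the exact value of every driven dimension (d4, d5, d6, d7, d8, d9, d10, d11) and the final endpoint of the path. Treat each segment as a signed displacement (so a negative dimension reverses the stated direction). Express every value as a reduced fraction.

d4 = 7/2
d5 = 30
d6 = 11/5
d7 = 103/10
d8 = 19/6
d9 = -4081/150
d10 = 19/10
d11 = 369/10
endpoint = (49/2, 311/10)

Apply edit: d3 := 19/2
  d4 = d2 + d1 - 7 = 7/2
  d5 = d2*5 = 30
  d6 = d5/4 + d4/5 - d2 = 11/5
  d7 = d3 + d2/4 - d4/5 = 103/10
  d8 = d2/3 + d4/3 = 19/6
  d9 = d6/3 + d7/5 - d5 = -4081/150
  d10 = d3/5 = 19/10
  d11 = d2 + d7*3 = 369/10
Walk from origin (0, 0):
  seg 1: up by d2 = 6 → (0, 6)
  seg 2: down by d1 = 9/2 → (0, 3/2)
  seg 3: right by d7 = 103/10 → (103/10, 3/2)
  seg 4: down by d4 = 7/2 → (103/10, -2)
  seg 5: down by d10 = 19/10 → (103/10, -39/10)
  seg 6: up by d11 = 369/10 → (103/10, 33)
  seg 7: right by d6 = 11/5 → (25/2, 33)
  seg 8: right by d2 = 6 → (37/2, 33)
  seg 9: down by d10 = 19/10 → (37/2, 311/10)
  seg 10: right by d2 = 6 → (49/2, 311/10)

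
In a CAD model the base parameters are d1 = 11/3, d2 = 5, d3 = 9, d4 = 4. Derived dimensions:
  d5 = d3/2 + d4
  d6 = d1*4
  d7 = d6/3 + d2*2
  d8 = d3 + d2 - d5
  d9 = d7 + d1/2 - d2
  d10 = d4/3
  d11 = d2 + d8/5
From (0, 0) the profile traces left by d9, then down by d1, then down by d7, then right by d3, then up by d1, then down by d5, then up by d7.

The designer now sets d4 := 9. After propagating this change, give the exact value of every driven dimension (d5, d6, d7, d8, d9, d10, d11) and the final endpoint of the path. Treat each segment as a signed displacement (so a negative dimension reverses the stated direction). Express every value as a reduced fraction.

Apply edit: d4 := 9
  d5 = d3/2 + d4 = 27/2
  d6 = d1*4 = 44/3
  d7 = d6/3 + d2*2 = 134/9
  d8 = d3 + d2 - d5 = 1/2
  d9 = d7 + d1/2 - d2 = 211/18
  d10 = d4/3 = 3
  d11 = d2 + d8/5 = 51/10
Walk from origin (0, 0):
  seg 1: left by d9 = 211/18 → (-211/18, 0)
  seg 2: down by d1 = 11/3 → (-211/18, -11/3)
  seg 3: down by d7 = 134/9 → (-211/18, -167/9)
  seg 4: right by d3 = 9 → (-49/18, -167/9)
  seg 5: up by d1 = 11/3 → (-49/18, -134/9)
  seg 6: down by d5 = 27/2 → (-49/18, -511/18)
  seg 7: up by d7 = 134/9 → (-49/18, -27/2)

d5 = 27/2
d6 = 44/3
d7 = 134/9
d8 = 1/2
d9 = 211/18
d10 = 3
d11 = 51/10
endpoint = (-49/18, -27/2)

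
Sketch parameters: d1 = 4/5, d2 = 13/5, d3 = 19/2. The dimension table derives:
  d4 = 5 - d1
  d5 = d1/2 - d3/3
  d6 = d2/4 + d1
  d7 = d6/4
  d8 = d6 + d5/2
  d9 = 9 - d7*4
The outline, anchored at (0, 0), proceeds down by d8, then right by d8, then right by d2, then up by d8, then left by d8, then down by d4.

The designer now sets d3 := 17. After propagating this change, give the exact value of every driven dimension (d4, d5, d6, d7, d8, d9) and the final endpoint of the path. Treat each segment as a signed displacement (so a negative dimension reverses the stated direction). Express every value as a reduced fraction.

d4 = 21/5
d5 = -79/15
d6 = 29/20
d7 = 29/80
d8 = -71/60
d9 = 151/20
endpoint = (13/5, -21/5)

Apply edit: d3 := 17
  d4 = 5 - d1 = 21/5
  d5 = d1/2 - d3/3 = -79/15
  d6 = d2/4 + d1 = 29/20
  d7 = d6/4 = 29/80
  d8 = d6 + d5/2 = -71/60
  d9 = 9 - d7*4 = 151/20
Walk from origin (0, 0):
  seg 1: down by d8 = -71/60 → (0, 71/60)
  seg 2: right by d8 = -71/60 → (-71/60, 71/60)
  seg 3: right by d2 = 13/5 → (17/12, 71/60)
  seg 4: up by d8 = -71/60 → (17/12, 0)
  seg 5: left by d8 = -71/60 → (13/5, 0)
  seg 6: down by d4 = 21/5 → (13/5, -21/5)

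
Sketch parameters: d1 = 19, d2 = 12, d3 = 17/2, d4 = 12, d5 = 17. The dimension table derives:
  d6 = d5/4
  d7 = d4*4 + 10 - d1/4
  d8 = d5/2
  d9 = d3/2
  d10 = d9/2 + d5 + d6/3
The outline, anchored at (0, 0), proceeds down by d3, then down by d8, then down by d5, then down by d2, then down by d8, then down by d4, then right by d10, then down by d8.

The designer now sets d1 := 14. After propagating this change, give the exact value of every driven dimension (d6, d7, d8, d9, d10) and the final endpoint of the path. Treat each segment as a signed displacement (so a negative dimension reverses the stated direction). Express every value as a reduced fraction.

d6 = 17/4
d7 = 109/2
d8 = 17/2
d9 = 17/4
d10 = 493/24
endpoint = (493/24, -75)

Apply edit: d1 := 14
  d6 = d5/4 = 17/4
  d7 = d4*4 + 10 - d1/4 = 109/2
  d8 = d5/2 = 17/2
  d9 = d3/2 = 17/4
  d10 = d9/2 + d5 + d6/3 = 493/24
Walk from origin (0, 0):
  seg 1: down by d3 = 17/2 → (0, -17/2)
  seg 2: down by d8 = 17/2 → (0, -17)
  seg 3: down by d5 = 17 → (0, -34)
  seg 4: down by d2 = 12 → (0, -46)
  seg 5: down by d8 = 17/2 → (0, -109/2)
  seg 6: down by d4 = 12 → (0, -133/2)
  seg 7: right by d10 = 493/24 → (493/24, -133/2)
  seg 8: down by d8 = 17/2 → (493/24, -75)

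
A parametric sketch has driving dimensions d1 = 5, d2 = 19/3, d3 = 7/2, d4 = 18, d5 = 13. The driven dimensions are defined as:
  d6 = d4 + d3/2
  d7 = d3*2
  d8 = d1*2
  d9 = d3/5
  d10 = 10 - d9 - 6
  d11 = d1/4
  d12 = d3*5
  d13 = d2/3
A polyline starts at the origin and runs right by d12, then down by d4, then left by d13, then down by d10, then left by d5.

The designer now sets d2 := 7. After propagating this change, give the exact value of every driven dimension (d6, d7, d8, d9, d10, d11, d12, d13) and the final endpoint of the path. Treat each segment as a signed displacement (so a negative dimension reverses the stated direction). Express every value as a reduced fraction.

d6 = 79/4
d7 = 7
d8 = 10
d9 = 7/10
d10 = 33/10
d11 = 5/4
d12 = 35/2
d13 = 7/3
endpoint = (13/6, -213/10)

Apply edit: d2 := 7
  d6 = d4 + d3/2 = 79/4
  d7 = d3*2 = 7
  d8 = d1*2 = 10
  d9 = d3/5 = 7/10
  d10 = 10 - d9 - 6 = 33/10
  d11 = d1/4 = 5/4
  d12 = d3*5 = 35/2
  d13 = d2/3 = 7/3
Walk from origin (0, 0):
  seg 1: right by d12 = 35/2 → (35/2, 0)
  seg 2: down by d4 = 18 → (35/2, -18)
  seg 3: left by d13 = 7/3 → (91/6, -18)
  seg 4: down by d10 = 33/10 → (91/6, -213/10)
  seg 5: left by d5 = 13 → (13/6, -213/10)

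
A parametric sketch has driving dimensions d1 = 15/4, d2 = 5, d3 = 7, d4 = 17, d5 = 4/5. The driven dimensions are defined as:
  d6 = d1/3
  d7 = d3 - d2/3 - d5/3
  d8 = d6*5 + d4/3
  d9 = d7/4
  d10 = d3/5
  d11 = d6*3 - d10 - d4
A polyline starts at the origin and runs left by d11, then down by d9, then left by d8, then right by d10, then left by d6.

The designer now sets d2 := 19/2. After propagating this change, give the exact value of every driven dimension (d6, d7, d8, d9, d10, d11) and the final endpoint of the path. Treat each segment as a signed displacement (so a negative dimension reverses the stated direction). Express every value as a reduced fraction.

Apply edit: d2 := 19/2
  d6 = d1/3 = 5/4
  d7 = d3 - d2/3 - d5/3 = 107/30
  d8 = d6*5 + d4/3 = 143/12
  d9 = d7/4 = 107/120
  d10 = d3/5 = 7/5
  d11 = d6*3 - d10 - d4 = -293/20
Walk from origin (0, 0):
  seg 1: left by d11 = -293/20 → (293/20, 0)
  seg 2: down by d9 = 107/120 → (293/20, -107/120)
  seg 3: left by d8 = 143/12 → (41/15, -107/120)
  seg 4: right by d10 = 7/5 → (62/15, -107/120)
  seg 5: left by d6 = 5/4 → (173/60, -107/120)

d6 = 5/4
d7 = 107/30
d8 = 143/12
d9 = 107/120
d10 = 7/5
d11 = -293/20
endpoint = (173/60, -107/120)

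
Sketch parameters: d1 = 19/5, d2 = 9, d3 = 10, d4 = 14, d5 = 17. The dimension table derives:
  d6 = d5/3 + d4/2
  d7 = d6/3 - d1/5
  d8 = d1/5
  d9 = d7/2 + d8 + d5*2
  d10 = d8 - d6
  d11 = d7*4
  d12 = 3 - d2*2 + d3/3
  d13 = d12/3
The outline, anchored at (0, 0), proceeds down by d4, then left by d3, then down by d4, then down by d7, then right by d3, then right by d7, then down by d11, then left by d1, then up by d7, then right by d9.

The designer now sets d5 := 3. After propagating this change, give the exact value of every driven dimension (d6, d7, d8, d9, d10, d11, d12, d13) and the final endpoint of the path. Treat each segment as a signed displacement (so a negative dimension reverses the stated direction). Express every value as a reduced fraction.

Apply edit: d5 := 3
  d6 = d5/3 + d4/2 = 8
  d7 = d6/3 - d1/5 = 143/75
  d8 = d1/5 = 19/25
  d9 = d7/2 + d8 + d5*2 = 1157/150
  d10 = d8 - d6 = -181/25
  d11 = d7*4 = 572/75
  d12 = 3 - d2*2 + d3/3 = -35/3
  d13 = d12/3 = -35/9
Walk from origin (0, 0):
  seg 1: down by d4 = 14 → (0, -14)
  seg 2: left by d3 = 10 → (-10, -14)
  seg 3: down by d4 = 14 → (-10, -28)
  seg 4: down by d7 = 143/75 → (-10, -2243/75)
  seg 5: right by d3 = 10 → (0, -2243/75)
  seg 6: right by d7 = 143/75 → (143/75, -2243/75)
  seg 7: down by d11 = 572/75 → (143/75, -563/15)
  seg 8: left by d1 = 19/5 → (-142/75, -563/15)
  seg 9: up by d7 = 143/75 → (-142/75, -2672/75)
  seg 10: right by d9 = 1157/150 → (291/50, -2672/75)

d6 = 8
d7 = 143/75
d8 = 19/25
d9 = 1157/150
d10 = -181/25
d11 = 572/75
d12 = -35/3
d13 = -35/9
endpoint = (291/50, -2672/75)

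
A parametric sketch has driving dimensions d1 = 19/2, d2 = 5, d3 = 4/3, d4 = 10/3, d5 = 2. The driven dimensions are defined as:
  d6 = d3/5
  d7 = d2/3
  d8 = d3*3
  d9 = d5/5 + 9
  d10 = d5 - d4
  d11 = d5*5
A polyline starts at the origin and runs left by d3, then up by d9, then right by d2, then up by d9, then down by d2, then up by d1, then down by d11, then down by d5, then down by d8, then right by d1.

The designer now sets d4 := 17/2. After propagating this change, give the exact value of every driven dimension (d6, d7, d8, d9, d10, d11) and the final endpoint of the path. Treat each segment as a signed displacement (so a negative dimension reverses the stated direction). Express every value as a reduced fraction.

Apply edit: d4 := 17/2
  d6 = d3/5 = 4/15
  d7 = d2/3 = 5/3
  d8 = d3*3 = 4
  d9 = d5/5 + 9 = 47/5
  d10 = d5 - d4 = -13/2
  d11 = d5*5 = 10
Walk from origin (0, 0):
  seg 1: left by d3 = 4/3 → (-4/3, 0)
  seg 2: up by d9 = 47/5 → (-4/3, 47/5)
  seg 3: right by d2 = 5 → (11/3, 47/5)
  seg 4: up by d9 = 47/5 → (11/3, 94/5)
  seg 5: down by d2 = 5 → (11/3, 69/5)
  seg 6: up by d1 = 19/2 → (11/3, 233/10)
  seg 7: down by d11 = 10 → (11/3, 133/10)
  seg 8: down by d5 = 2 → (11/3, 113/10)
  seg 9: down by d8 = 4 → (11/3, 73/10)
  seg 10: right by d1 = 19/2 → (79/6, 73/10)

d6 = 4/15
d7 = 5/3
d8 = 4
d9 = 47/5
d10 = -13/2
d11 = 10
endpoint = (79/6, 73/10)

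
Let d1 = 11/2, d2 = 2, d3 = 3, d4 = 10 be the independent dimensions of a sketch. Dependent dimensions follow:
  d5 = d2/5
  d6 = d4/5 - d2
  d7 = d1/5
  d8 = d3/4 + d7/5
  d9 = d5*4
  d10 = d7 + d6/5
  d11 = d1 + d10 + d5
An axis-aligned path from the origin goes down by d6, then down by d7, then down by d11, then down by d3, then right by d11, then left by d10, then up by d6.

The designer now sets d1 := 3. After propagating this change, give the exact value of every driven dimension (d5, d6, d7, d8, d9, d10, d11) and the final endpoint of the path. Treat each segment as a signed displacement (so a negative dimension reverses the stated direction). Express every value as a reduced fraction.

d5 = 2/5
d6 = 0
d7 = 3/5
d8 = 87/100
d9 = 8/5
d10 = 3/5
d11 = 4
endpoint = (17/5, -38/5)

Apply edit: d1 := 3
  d5 = d2/5 = 2/5
  d6 = d4/5 - d2 = 0
  d7 = d1/5 = 3/5
  d8 = d3/4 + d7/5 = 87/100
  d9 = d5*4 = 8/5
  d10 = d7 + d6/5 = 3/5
  d11 = d1 + d10 + d5 = 4
Walk from origin (0, 0):
  seg 1: down by d6 = 0 → (0, 0)
  seg 2: down by d7 = 3/5 → (0, -3/5)
  seg 3: down by d11 = 4 → (0, -23/5)
  seg 4: down by d3 = 3 → (0, -38/5)
  seg 5: right by d11 = 4 → (4, -38/5)
  seg 6: left by d10 = 3/5 → (17/5, -38/5)
  seg 7: up by d6 = 0 → (17/5, -38/5)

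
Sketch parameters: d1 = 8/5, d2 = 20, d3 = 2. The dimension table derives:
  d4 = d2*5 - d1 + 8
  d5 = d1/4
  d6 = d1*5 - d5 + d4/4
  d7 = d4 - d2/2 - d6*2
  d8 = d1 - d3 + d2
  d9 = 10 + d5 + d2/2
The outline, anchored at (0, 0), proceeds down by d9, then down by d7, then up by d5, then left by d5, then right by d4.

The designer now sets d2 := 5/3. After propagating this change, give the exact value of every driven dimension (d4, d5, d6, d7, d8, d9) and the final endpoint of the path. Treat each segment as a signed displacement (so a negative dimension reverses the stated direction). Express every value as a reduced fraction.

Apply edit: d2 := 5/3
  d4 = d2*5 - d1 + 8 = 221/15
  d5 = d1/4 = 2/5
  d6 = d1*5 - d5 + d4/4 = 677/60
  d7 = d4 - d2/2 - d6*2 = -26/3
  d8 = d1 - d3 + d2 = 19/15
  d9 = 10 + d5 + d2/2 = 337/30
Walk from origin (0, 0):
  seg 1: down by d9 = 337/30 → (0, -337/30)
  seg 2: down by d7 = -26/3 → (0, -77/30)
  seg 3: up by d5 = 2/5 → (0, -13/6)
  seg 4: left by d5 = 2/5 → (-2/5, -13/6)
  seg 5: right by d4 = 221/15 → (43/3, -13/6)

d4 = 221/15
d5 = 2/5
d6 = 677/60
d7 = -26/3
d8 = 19/15
d9 = 337/30
endpoint = (43/3, -13/6)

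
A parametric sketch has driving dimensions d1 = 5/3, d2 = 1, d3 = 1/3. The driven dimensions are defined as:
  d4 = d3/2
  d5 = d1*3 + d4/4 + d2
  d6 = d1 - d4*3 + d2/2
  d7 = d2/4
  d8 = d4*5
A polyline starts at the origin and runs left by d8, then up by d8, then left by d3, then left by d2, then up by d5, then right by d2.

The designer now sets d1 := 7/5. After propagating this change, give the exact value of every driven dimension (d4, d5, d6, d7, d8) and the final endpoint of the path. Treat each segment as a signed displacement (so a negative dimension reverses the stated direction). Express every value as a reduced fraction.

Apply edit: d1 := 7/5
  d4 = d3/2 = 1/6
  d5 = d1*3 + d4/4 + d2 = 629/120
  d6 = d1 - d4*3 + d2/2 = 7/5
  d7 = d2/4 = 1/4
  d8 = d4*5 = 5/6
Walk from origin (0, 0):
  seg 1: left by d8 = 5/6 → (-5/6, 0)
  seg 2: up by d8 = 5/6 → (-5/6, 5/6)
  seg 3: left by d3 = 1/3 → (-7/6, 5/6)
  seg 4: left by d2 = 1 → (-13/6, 5/6)
  seg 5: up by d5 = 629/120 → (-13/6, 243/40)
  seg 6: right by d2 = 1 → (-7/6, 243/40)

d4 = 1/6
d5 = 629/120
d6 = 7/5
d7 = 1/4
d8 = 5/6
endpoint = (-7/6, 243/40)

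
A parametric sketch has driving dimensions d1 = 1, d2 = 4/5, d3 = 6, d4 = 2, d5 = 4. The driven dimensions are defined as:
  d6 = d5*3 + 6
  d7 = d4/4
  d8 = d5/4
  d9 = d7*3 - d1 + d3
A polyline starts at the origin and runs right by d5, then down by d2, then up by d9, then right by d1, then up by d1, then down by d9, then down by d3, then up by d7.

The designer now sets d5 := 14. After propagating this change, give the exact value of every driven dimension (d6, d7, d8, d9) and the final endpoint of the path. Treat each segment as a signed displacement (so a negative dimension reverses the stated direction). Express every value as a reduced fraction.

d6 = 48
d7 = 1/2
d8 = 7/2
d9 = 13/2
endpoint = (15, -53/10)

Apply edit: d5 := 14
  d6 = d5*3 + 6 = 48
  d7 = d4/4 = 1/2
  d8 = d5/4 = 7/2
  d9 = d7*3 - d1 + d3 = 13/2
Walk from origin (0, 0):
  seg 1: right by d5 = 14 → (14, 0)
  seg 2: down by d2 = 4/5 → (14, -4/5)
  seg 3: up by d9 = 13/2 → (14, 57/10)
  seg 4: right by d1 = 1 → (15, 57/10)
  seg 5: up by d1 = 1 → (15, 67/10)
  seg 6: down by d9 = 13/2 → (15, 1/5)
  seg 7: down by d3 = 6 → (15, -29/5)
  seg 8: up by d7 = 1/2 → (15, -53/10)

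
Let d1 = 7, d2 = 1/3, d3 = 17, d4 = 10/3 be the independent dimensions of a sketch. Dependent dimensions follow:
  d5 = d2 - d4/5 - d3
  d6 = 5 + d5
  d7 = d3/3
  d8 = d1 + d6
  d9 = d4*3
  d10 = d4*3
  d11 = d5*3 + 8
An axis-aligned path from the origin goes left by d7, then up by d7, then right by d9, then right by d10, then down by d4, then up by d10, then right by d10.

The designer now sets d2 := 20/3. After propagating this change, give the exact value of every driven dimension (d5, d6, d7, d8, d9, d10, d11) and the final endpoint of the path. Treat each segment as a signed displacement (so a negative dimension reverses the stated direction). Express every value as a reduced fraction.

d5 = -11
d6 = -6
d7 = 17/3
d8 = 1
d9 = 10
d10 = 10
d11 = -25
endpoint = (73/3, 37/3)

Apply edit: d2 := 20/3
  d5 = d2 - d4/5 - d3 = -11
  d6 = 5 + d5 = -6
  d7 = d3/3 = 17/3
  d8 = d1 + d6 = 1
  d9 = d4*3 = 10
  d10 = d4*3 = 10
  d11 = d5*3 + 8 = -25
Walk from origin (0, 0):
  seg 1: left by d7 = 17/3 → (-17/3, 0)
  seg 2: up by d7 = 17/3 → (-17/3, 17/3)
  seg 3: right by d9 = 10 → (13/3, 17/3)
  seg 4: right by d10 = 10 → (43/3, 17/3)
  seg 5: down by d4 = 10/3 → (43/3, 7/3)
  seg 6: up by d10 = 10 → (43/3, 37/3)
  seg 7: right by d10 = 10 → (73/3, 37/3)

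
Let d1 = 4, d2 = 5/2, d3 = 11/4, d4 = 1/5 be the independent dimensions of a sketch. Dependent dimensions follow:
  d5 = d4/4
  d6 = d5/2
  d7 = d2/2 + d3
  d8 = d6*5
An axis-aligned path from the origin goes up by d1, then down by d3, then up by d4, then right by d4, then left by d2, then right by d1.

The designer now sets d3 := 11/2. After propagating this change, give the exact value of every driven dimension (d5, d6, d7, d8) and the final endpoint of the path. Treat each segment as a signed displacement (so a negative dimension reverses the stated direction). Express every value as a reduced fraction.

d5 = 1/20
d6 = 1/40
d7 = 27/4
d8 = 1/8
endpoint = (17/10, -13/10)

Apply edit: d3 := 11/2
  d5 = d4/4 = 1/20
  d6 = d5/2 = 1/40
  d7 = d2/2 + d3 = 27/4
  d8 = d6*5 = 1/8
Walk from origin (0, 0):
  seg 1: up by d1 = 4 → (0, 4)
  seg 2: down by d3 = 11/2 → (0, -3/2)
  seg 3: up by d4 = 1/5 → (0, -13/10)
  seg 4: right by d4 = 1/5 → (1/5, -13/10)
  seg 5: left by d2 = 5/2 → (-23/10, -13/10)
  seg 6: right by d1 = 4 → (17/10, -13/10)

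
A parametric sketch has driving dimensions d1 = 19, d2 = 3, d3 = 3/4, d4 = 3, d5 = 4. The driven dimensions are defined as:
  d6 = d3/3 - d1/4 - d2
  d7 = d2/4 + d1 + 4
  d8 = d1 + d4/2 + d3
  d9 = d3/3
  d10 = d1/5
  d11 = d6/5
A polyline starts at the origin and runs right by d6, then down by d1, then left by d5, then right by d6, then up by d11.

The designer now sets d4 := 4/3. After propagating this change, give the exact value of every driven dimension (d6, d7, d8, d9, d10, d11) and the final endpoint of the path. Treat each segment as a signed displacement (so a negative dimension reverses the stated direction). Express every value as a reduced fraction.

Apply edit: d4 := 4/3
  d6 = d3/3 - d1/4 - d2 = -15/2
  d7 = d2/4 + d1 + 4 = 95/4
  d8 = d1 + d4/2 + d3 = 245/12
  d9 = d3/3 = 1/4
  d10 = d1/5 = 19/5
  d11 = d6/5 = -3/2
Walk from origin (0, 0):
  seg 1: right by d6 = -15/2 → (-15/2, 0)
  seg 2: down by d1 = 19 → (-15/2, -19)
  seg 3: left by d5 = 4 → (-23/2, -19)
  seg 4: right by d6 = -15/2 → (-19, -19)
  seg 5: up by d11 = -3/2 → (-19, -41/2)

d6 = -15/2
d7 = 95/4
d8 = 245/12
d9 = 1/4
d10 = 19/5
d11 = -3/2
endpoint = (-19, -41/2)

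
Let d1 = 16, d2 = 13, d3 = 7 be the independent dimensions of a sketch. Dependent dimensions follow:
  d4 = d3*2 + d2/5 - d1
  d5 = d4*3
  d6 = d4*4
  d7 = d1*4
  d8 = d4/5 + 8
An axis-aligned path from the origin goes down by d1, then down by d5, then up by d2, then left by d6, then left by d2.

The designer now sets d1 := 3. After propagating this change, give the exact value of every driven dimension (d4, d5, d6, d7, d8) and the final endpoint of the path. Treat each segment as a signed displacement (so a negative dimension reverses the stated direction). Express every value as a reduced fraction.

d4 = 68/5
d5 = 204/5
d6 = 272/5
d7 = 12
d8 = 268/25
endpoint = (-337/5, -154/5)

Apply edit: d1 := 3
  d4 = d3*2 + d2/5 - d1 = 68/5
  d5 = d4*3 = 204/5
  d6 = d4*4 = 272/5
  d7 = d1*4 = 12
  d8 = d4/5 + 8 = 268/25
Walk from origin (0, 0):
  seg 1: down by d1 = 3 → (0, -3)
  seg 2: down by d5 = 204/5 → (0, -219/5)
  seg 3: up by d2 = 13 → (0, -154/5)
  seg 4: left by d6 = 272/5 → (-272/5, -154/5)
  seg 5: left by d2 = 13 → (-337/5, -154/5)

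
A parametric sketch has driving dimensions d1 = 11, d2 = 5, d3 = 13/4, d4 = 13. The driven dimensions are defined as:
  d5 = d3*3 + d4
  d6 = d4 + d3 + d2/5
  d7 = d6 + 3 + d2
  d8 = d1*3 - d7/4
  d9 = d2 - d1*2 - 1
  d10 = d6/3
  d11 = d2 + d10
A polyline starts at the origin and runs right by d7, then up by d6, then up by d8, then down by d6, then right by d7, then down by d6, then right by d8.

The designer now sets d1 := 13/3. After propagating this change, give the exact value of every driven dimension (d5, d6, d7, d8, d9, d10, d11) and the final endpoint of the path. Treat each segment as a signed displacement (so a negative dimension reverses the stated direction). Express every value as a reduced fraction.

Apply edit: d1 := 13/3
  d5 = d3*3 + d4 = 91/4
  d6 = d4 + d3 + d2/5 = 69/4
  d7 = d6 + 3 + d2 = 101/4
  d8 = d1*3 - d7/4 = 107/16
  d9 = d2 - d1*2 - 1 = -14/3
  d10 = d6/3 = 23/4
  d11 = d2 + d10 = 43/4
Walk from origin (0, 0):
  seg 1: right by d7 = 101/4 → (101/4, 0)
  seg 2: up by d6 = 69/4 → (101/4, 69/4)
  seg 3: up by d8 = 107/16 → (101/4, 383/16)
  seg 4: down by d6 = 69/4 → (101/4, 107/16)
  seg 5: right by d7 = 101/4 → (101/2, 107/16)
  seg 6: down by d6 = 69/4 → (101/2, -169/16)
  seg 7: right by d8 = 107/16 → (915/16, -169/16)

d5 = 91/4
d6 = 69/4
d7 = 101/4
d8 = 107/16
d9 = -14/3
d10 = 23/4
d11 = 43/4
endpoint = (915/16, -169/16)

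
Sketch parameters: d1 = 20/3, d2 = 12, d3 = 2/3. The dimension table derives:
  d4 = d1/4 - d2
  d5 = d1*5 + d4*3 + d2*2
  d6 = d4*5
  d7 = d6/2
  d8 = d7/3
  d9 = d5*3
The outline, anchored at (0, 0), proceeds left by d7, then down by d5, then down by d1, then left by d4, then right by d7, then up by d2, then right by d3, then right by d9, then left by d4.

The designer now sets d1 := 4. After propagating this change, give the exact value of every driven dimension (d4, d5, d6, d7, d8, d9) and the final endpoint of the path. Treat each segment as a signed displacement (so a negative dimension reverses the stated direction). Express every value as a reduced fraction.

d4 = -11
d5 = 11
d6 = -55
d7 = -55/2
d8 = -55/6
d9 = 33
endpoint = (167/3, -3)

Apply edit: d1 := 4
  d4 = d1/4 - d2 = -11
  d5 = d1*5 + d4*3 + d2*2 = 11
  d6 = d4*5 = -55
  d7 = d6/2 = -55/2
  d8 = d7/3 = -55/6
  d9 = d5*3 = 33
Walk from origin (0, 0):
  seg 1: left by d7 = -55/2 → (55/2, 0)
  seg 2: down by d5 = 11 → (55/2, -11)
  seg 3: down by d1 = 4 → (55/2, -15)
  seg 4: left by d4 = -11 → (77/2, -15)
  seg 5: right by d7 = -55/2 → (11, -15)
  seg 6: up by d2 = 12 → (11, -3)
  seg 7: right by d3 = 2/3 → (35/3, -3)
  seg 8: right by d9 = 33 → (134/3, -3)
  seg 9: left by d4 = -11 → (167/3, -3)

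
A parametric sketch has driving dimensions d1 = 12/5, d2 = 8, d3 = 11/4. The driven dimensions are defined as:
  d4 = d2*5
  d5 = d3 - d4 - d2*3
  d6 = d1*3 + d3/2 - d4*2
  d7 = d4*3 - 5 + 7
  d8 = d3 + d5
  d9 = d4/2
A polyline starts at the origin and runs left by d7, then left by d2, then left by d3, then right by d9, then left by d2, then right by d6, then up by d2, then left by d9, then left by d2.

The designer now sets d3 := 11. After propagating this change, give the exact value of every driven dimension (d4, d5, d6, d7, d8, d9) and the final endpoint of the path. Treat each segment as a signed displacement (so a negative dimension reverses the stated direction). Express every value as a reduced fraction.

Apply edit: d3 := 11
  d4 = d2*5 = 40
  d5 = d3 - d4 - d2*3 = -53
  d6 = d1*3 + d3/2 - d4*2 = -673/10
  d7 = d4*3 - 5 + 7 = 122
  d8 = d3 + d5 = -42
  d9 = d4/2 = 20
Walk from origin (0, 0):
  seg 1: left by d7 = 122 → (-122, 0)
  seg 2: left by d2 = 8 → (-130, 0)
  seg 3: left by d3 = 11 → (-141, 0)
  seg 4: right by d9 = 20 → (-121, 0)
  seg 5: left by d2 = 8 → (-129, 0)
  seg 6: right by d6 = -673/10 → (-1963/10, 0)
  seg 7: up by d2 = 8 → (-1963/10, 8)
  seg 8: left by d9 = 20 → (-2163/10, 8)
  seg 9: left by d2 = 8 → (-2243/10, 8)

d4 = 40
d5 = -53
d6 = -673/10
d7 = 122
d8 = -42
d9 = 20
endpoint = (-2243/10, 8)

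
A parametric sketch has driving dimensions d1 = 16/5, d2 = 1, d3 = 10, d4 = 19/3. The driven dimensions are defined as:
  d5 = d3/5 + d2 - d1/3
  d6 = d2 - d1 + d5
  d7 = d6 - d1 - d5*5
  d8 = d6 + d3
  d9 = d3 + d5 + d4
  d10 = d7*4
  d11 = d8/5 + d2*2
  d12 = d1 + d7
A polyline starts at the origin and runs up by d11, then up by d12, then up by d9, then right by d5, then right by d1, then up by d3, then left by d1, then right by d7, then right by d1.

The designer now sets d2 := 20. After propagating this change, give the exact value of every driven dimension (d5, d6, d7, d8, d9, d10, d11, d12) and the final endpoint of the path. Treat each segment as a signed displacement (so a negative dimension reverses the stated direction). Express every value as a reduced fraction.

Apply edit: d2 := 20
  d5 = d3/5 + d2 - d1/3 = 314/15
  d6 = d2 - d1 + d5 = 566/15
  d7 = d6 - d1 - d5*5 = -1052/15
  d8 = d6 + d3 = 716/15
  d9 = d3 + d5 + d4 = 559/15
  d10 = d7*4 = -4208/15
  d11 = d8/5 + d2*2 = 3716/75
  d12 = d1 + d7 = -1004/15
Walk from origin (0, 0):
  seg 1: up by d11 = 3716/75 → (0, 3716/75)
  seg 2: up by d12 = -1004/15 → (0, -1304/75)
  seg 3: up by d9 = 559/15 → (0, 497/25)
  seg 4: right by d5 = 314/15 → (314/15, 497/25)
  seg 5: right by d1 = 16/5 → (362/15, 497/25)
  seg 6: up by d3 = 10 → (362/15, 747/25)
  seg 7: left by d1 = 16/5 → (314/15, 747/25)
  seg 8: right by d7 = -1052/15 → (-246/5, 747/25)
  seg 9: right by d1 = 16/5 → (-46, 747/25)

d5 = 314/15
d6 = 566/15
d7 = -1052/15
d8 = 716/15
d9 = 559/15
d10 = -4208/15
d11 = 3716/75
d12 = -1004/15
endpoint = (-46, 747/25)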